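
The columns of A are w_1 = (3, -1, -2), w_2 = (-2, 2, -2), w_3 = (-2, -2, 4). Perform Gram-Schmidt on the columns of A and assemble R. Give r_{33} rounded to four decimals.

r_{33} = 1.2978

w_1 = (3, -1, -2); ‖w_1‖ = 3.7417, so q_1 = (0.8018, -0.2673, -0.5345).
q_1·w_2 = 0.8018·(-2) + (-0.2673)·2 + (-0.5345)·(-2) = -1.0690.
u_2 = w_2 + 1.0690·q_1 = (-1.1429, 1.7143, -2.5714).
‖u_2‖ = 3.2950, so q_2 = (-0.3468, 0.5203, -0.7804).
q_1·w_3 = 0.8018·(-2) + (-0.2673)·(-2) + (-0.5345)·4 = -3.2071; q_2·w_3 = (-0.3468)·(-2) + 0.5203·(-2) + (-0.7804)·4 = -3.4684.
u_3 = w_3 + 3.2071·q_1 + 3.4684·q_2 = (-0.6316, -1.0526, -0.4211).
r_{33} = ‖u_3‖ = 1.2978.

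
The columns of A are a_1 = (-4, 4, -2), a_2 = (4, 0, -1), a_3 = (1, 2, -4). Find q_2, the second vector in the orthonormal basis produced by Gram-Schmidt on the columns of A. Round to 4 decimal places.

a_1 = (-4, 4, -2); ‖a_1‖ = 6.0000, so q_1 = (-0.6667, 0.6667, -0.3333).
q_1·a_2 = (-0.6667)·4 + 0.6667·0 + (-0.3333)·(-1) = -2.3333.
u_2 = a_2 + 2.3333·q_1 = (2.4444, 1.5556, -1.7778).
‖u_2‖ = 3.3993, so q_2 = (0.7191, 0.4576, -0.5230).

q_2 = (0.7191, 0.4576, -0.5230)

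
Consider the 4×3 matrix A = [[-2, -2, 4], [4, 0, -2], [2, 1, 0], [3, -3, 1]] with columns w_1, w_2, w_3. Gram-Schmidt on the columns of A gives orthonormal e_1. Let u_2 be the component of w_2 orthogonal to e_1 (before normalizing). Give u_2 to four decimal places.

e_1 = w_1/‖w_1‖ = (-2, 4, 2, 3)/5.7446 = (-0.3482, 0.6963, 0.3482, 0.5222).
r_{12} = e_1·w_2 = -0.5222.
u_2 = w_2 + 0.5222·e_1 = (-2.1818, 0.3636, 1.1818, -2.7273).

u_2 = (-2.1818, 0.3636, 1.1818, -2.7273)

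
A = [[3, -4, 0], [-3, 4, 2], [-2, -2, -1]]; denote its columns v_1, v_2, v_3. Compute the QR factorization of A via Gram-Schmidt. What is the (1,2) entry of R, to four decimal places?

q_1 = v_1/‖v_1‖ = (3, -3, -2)/4.6904 = (0.6396, -0.6396, -0.4264).
r_{12} = q_1·v_2 = -4.2640.

r_{12} = -4.2640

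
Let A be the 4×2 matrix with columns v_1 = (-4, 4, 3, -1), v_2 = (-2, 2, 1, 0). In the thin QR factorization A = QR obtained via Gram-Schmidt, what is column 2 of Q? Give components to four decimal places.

q_2 = (-0.2994, 0.2994, -0.5614, 0.7111)

v_1 = (-4, 4, 3, -1); ‖v_1‖ = 6.4807, so q_1 = (-0.6172, 0.6172, 0.4629, -0.1543).
q_1·v_2 = (-0.6172)·(-2) + 0.6172·2 + 0.4629·1 + (-0.1543)·0 = 2.9318.
u_2 = v_2 − 2.9318·q_1 = (-0.1905, 0.1905, -0.3571, 0.4524).
‖u_2‖ = 0.6362, so q_2 = (-0.2994, 0.2994, -0.5614, 0.7111).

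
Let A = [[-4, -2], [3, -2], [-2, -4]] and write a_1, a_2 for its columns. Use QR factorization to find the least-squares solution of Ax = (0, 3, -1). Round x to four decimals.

x = (0.4765, -0.2819)

a_1 = (-4, 3, -2); ‖a_1‖ = 5.3852, so q_1 = (-0.7428, 0.5571, -0.3714).
q_1·a_2 = (-0.7428)·(-2) + 0.5571·(-2) + (-0.3714)·(-4) = 1.8570.
u_2 = a_2 − 1.8570·q_1 = (-0.6207, -3.0345, -3.3103).
‖u_2‖ = 4.5334, so q_2 = (-0.1369, -0.6694, -0.7302).
Qᵀb = (2.0426, -1.2779).
Back-substitute: x_2 = -1.2779/4.5334 = -0.2819.
x_1 = (2.0426 − 1.8570·(-0.2819))/5.3852 = 0.4765.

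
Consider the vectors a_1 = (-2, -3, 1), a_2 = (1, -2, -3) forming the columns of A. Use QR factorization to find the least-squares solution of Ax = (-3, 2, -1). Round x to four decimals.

x = (-0.0513, -0.2821)

e_1 = a_1/‖a_1‖ = (-2, -3, 1)/3.7417 = (-0.5345, -0.8018, 0.2673).
r_{12} = e_1·a_2 = 0.2673.
u_2 = a_2 − 0.2673·e_1 = (1.1429, -1.7857, -3.0714).
‖u_2‖ = 3.7321, so e_2 = (0.3062, -0.4785, -0.8230).
Qᵀb = (-0.2673, -1.0526).
Back-substitute: x_2 = -1.0526/3.7321 = -0.2821.
x_1 = (-0.2673 − 0.2673·(-0.2821))/3.7417 = -0.0513.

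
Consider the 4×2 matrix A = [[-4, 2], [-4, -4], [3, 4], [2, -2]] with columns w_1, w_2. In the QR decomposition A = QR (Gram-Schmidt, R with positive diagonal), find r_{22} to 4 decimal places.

q_1 = w_1/‖w_1‖ = (-4, -4, 3, 2)/6.7082 = (-0.5963, -0.5963, 0.4472, 0.2981).
r_{12} = q_1·w_2 = 2.3851.
u_2 = w_2 − 2.3851·q_1 = (3.4222, -2.5778, 2.9333, -2.7111).
r_{22} = ‖u_2‖ = 5.8576.

r_{22} = 5.8576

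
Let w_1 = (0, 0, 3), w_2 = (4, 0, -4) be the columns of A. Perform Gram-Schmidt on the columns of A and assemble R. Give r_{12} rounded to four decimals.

w_1 = (0, 0, 3); ‖w_1‖ = 3.0000, so e_1 = (0.0000, 0.0000, 1.0000).
r_{12} = e_1·w_2 = -4.0000.

r_{12} = -4.0000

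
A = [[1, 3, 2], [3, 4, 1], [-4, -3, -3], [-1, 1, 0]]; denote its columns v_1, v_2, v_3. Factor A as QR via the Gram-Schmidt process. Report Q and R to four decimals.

Q = [[0.1925, 0.6454, 0.5162], [0.5774, 0.3520, -0.7328], [-0.7698, 0.2699, -0.4379], [-0.1925, 0.6219, 0.0691]], R = [[5.1962, 5.0037, 3.2717], [0.0000, 3.1564, 0.8331], [0.0000, 0.0000, 1.6131]]

v_1 = (1, 3, -4, -1); ‖v_1‖ = 5.1962, so e_1 = (0.1925, 0.5774, -0.7698, -0.1925).
e_1·v_2 = 0.1925·3 + 0.5774·4 + (-0.7698)·(-3) + (-0.1925)·1 = 5.0037.
u_2 = v_2 − 5.0037·e_1 = (2.0370, 1.1111, 0.8519, 1.9630).
‖u_2‖ = 3.1564, so e_2 = (0.6454, 0.3520, 0.2699, 0.6219).
e_1·v_3 = 0.1925·2 + 0.5774·1 + (-0.7698)·(-3) + (-0.1925)·0 = 3.2717; e_2·v_3 = 0.6454·2 + 0.3520·1 + 0.2699·(-3) + 0.6219·0 = 0.8331.
u_3 = v_3 − 3.2717·e_1 − 0.8331·e_2 = (0.8327, -1.1822, -0.7063, 0.1115).
‖u_3‖ = 1.6131, so e_3 = (0.5162, -0.7328, -0.4379, 0.0691).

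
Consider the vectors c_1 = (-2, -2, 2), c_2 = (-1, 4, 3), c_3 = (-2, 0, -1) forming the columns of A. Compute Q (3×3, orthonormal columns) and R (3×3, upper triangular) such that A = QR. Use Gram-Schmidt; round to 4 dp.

q_1 = c_1/‖c_1‖ = (-2, -2, 2)/3.4641 = (-0.5774, -0.5774, 0.5774).
r_{12} = q_1·c_2 = 0.0000.
u_2 = c_2 + 0.0000·q_1 = (-1.0000, 4.0000, 3.0000).
‖u_2‖ = 5.0990, so q_2 = (-0.1961, 0.7845, 0.5883).
r_{13} = q_1·c_3 = 0.5774; r_{23} = q_2·c_3 = -0.1961.
u_3 = c_3 − 0.5774·q_1 + 0.1961·q_2 = (-1.7051, 0.4872, -1.2179).
‖u_3‖ = 2.1513, so q_3 = (-0.7926, 0.2265, -0.5661).

Q = [[-0.5774, -0.1961, -0.7926], [-0.5774, 0.7845, 0.2265], [0.5774, 0.5883, -0.5661]], R = [[3.4641, 0.0000, 0.5774], [0.0000, 5.0990, -0.1961], [0.0000, 0.0000, 2.1513]]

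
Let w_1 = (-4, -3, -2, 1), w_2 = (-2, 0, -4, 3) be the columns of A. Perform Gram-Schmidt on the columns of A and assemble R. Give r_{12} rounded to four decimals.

r_{12} = 3.4689

q_1 = w_1/‖w_1‖ = (-4, -3, -2, 1)/5.4772 = (-0.7303, -0.5477, -0.3651, 0.1826).
r_{12} = q_1·w_2 = 3.4689.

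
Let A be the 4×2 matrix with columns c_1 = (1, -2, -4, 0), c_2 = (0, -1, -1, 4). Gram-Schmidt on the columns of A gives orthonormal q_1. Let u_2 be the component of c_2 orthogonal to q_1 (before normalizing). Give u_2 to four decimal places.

c_1 = (1, -2, -4, 0); ‖c_1‖ = 4.5826, so q_1 = (0.2182, -0.4364, -0.8729, 0.0000).
q_1·c_2 = 0.2182·0 + (-0.4364)·(-1) + (-0.8729)·(-1) + 0.0000·4 = 1.3093.
u_2 = c_2 − 1.3093·q_1 = (-0.2857, -0.4286, 0.1429, 4.0000).

u_2 = (-0.2857, -0.4286, 0.1429, 4.0000)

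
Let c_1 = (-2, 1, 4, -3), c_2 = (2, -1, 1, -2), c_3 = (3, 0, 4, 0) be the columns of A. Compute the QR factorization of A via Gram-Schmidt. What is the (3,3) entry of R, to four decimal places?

r_{33} = 3.7538

q_1 = c_1/‖c_1‖ = (-2, 1, 4, -3)/5.4772 = (-0.3651, 0.1826, 0.7303, -0.5477).
r_{12} = q_1·c_2 = 0.9129.
u_2 = c_2 − 0.9129·q_1 = (2.3333, -1.1667, 0.3333, -1.5000).
‖u_2‖ = 3.0277, so q_2 = (0.7707, -0.3853, 0.1101, -0.4954).
r_{13} = q_1·c_3 = 1.8257; r_{23} = q_2·c_3 = 2.7524.
u_3 = c_3 − 1.8257·q_1 − 2.7524·q_2 = (1.5455, 0.7273, 2.3636, 2.3636).
r_{33} = ‖u_3‖ = 3.7538.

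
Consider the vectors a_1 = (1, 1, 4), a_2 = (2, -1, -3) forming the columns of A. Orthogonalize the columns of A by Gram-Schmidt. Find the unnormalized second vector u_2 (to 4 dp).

u_2 = (2.6111, -0.3889, -0.5556)

a_1 = (1, 1, 4); ‖a_1‖ = 4.2426, so q_1 = (0.2357, 0.2357, 0.9428).
q_1·a_2 = 0.2357·2 + 0.2357·(-1) + 0.9428·(-3) = -2.5927.
u_2 = a_2 + 2.5927·q_1 = (2.6111, -0.3889, -0.5556).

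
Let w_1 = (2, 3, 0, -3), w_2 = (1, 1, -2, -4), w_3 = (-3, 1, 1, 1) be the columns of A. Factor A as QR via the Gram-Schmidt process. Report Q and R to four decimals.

e_1 = w_1/‖w_1‖ = (2, 3, 0, -3)/4.6904 = (0.4264, 0.6396, 0.0000, -0.6396).
r_{12} = e_1·w_2 = 3.6244.
u_2 = w_2 − 3.6244·e_1 = (-0.5455, -1.3182, -2.0000, -1.6818).
‖u_2‖ = 2.9772, so e_2 = (-0.1832, -0.4428, -0.6718, -0.5649).
r_{13} = e_1·w_3 = -1.2792; r_{23} = e_2·w_3 = -1.1298.
u_3 = w_3 + 1.2792·e_1 + 1.1298·e_2 = (-2.6615, 1.3179, 0.2410, -0.4564).
‖u_3‖ = 3.0145, so e_3 = (-0.8829, 0.4372, 0.0800, -0.1514).

Q = [[0.4264, -0.1832, -0.8829], [0.6396, -0.4428, 0.4372], [0.0000, -0.6718, 0.0800], [-0.6396, -0.5649, -0.1514]], R = [[4.6904, 3.6244, -1.2792], [0.0000, 2.9772, -1.1298], [0.0000, 0.0000, 3.0145]]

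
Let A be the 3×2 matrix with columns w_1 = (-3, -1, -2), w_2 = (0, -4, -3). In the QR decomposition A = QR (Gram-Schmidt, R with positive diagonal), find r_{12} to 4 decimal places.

r_{12} = 2.6726

w_1 = (-3, -1, -2); ‖w_1‖ = 3.7417, so e_1 = (-0.8018, -0.2673, -0.5345).
r_{12} = e_1·w_2 = 2.6726.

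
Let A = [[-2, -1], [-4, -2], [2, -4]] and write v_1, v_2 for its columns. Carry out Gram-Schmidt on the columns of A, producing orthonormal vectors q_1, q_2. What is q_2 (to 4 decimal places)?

q_1 = v_1/‖v_1‖ = (-2, -4, 2)/4.8990 = (-0.4082, -0.8165, 0.4082).
r_{12} = q_1·v_2 = 0.4082.
u_2 = v_2 − 0.4082·q_1 = (-0.8333, -1.6667, -4.1667).
‖u_2‖ = 4.5644, so q_2 = (-0.1826, -0.3651, -0.9129).

q_2 = (-0.1826, -0.3651, -0.9129)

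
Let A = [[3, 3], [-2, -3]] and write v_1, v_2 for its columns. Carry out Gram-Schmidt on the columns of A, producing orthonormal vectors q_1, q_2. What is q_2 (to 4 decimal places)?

v_1 = (3, -2); ‖v_1‖ = 3.6056, so q_1 = (0.8321, -0.5547).
q_1·v_2 = 0.8321·3 + (-0.5547)·(-3) = 4.1603.
u_2 = v_2 − 4.1603·q_1 = (-0.4615, -0.6923).
‖u_2‖ = 0.8321, so q_2 = (-0.5547, -0.8321).

q_2 = (-0.5547, -0.8321)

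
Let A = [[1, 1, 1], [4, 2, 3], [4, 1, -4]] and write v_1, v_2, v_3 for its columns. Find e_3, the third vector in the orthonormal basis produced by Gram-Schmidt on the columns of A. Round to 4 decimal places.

v_1 = (1, 4, 4); ‖v_1‖ = 5.7446, so e_1 = (0.1741, 0.6963, 0.6963).
e_1·v_2 = 0.1741·1 + 0.6963·2 + 0.6963·1 = 2.2630.
u_2 = v_2 − 2.2630·e_1 = (0.6061, 0.4242, -0.5758).
‖u_2‖ = 0.9374, so e_2 = (0.6465, 0.4526, -0.6142).
e_1·v_3 = 0.1741·1 + 0.6963·3 + 0.6963·(-4) = -0.5222; e_2·v_3 = 0.6465·1 + 0.4526·3 + (-0.6142)·(-4) = 4.4609.
u_3 = v_3 + 0.5222·e_1 − 4.4609·e_2 = (-1.7931, 1.3448, -0.8966).
‖u_3‖ = 2.4140, so e_3 = (-0.7428, 0.5571, -0.3714).

e_3 = (-0.7428, 0.5571, -0.3714)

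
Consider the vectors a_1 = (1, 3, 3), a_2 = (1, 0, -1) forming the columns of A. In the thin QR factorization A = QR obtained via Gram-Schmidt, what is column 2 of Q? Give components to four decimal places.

a_1 = (1, 3, 3); ‖a_1‖ = 4.3589, so q_1 = (0.2294, 0.6882, 0.6882).
q_1·a_2 = 0.2294·1 + 0.6882·0 + 0.6882·(-1) = -0.4588.
u_2 = a_2 + 0.4588·q_1 = (1.1053, 0.3158, -0.6842).
‖u_2‖ = 1.3377, so q_2 = (0.8262, 0.2361, -0.5115).

q_2 = (0.8262, 0.2361, -0.5115)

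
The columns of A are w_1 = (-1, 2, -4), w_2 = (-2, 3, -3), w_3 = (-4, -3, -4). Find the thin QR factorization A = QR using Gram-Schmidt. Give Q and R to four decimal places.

Q = [[-0.2182, -0.6097, -0.7620], [0.4364, 0.6374, -0.6350], [-0.8729, 0.4711, -0.1270]], R = [[4.5826, 4.3644, 3.0551], [0.0000, 1.7182, -1.3580], [0.0000, 0.0000, 5.4610]]

w_1 = (-1, 2, -4); ‖w_1‖ = 4.5826, so e_1 = (-0.2182, 0.4364, -0.8729).
e_1·w_2 = (-0.2182)·(-2) + 0.4364·3 + (-0.8729)·(-3) = 4.3644.
u_2 = w_2 − 4.3644·e_1 = (-1.0476, 1.0952, 0.8095).
‖u_2‖ = 1.7182, so e_2 = (-0.6097, 0.6374, 0.4711).
e_1·w_3 = (-0.2182)·(-4) + 0.4364·(-3) + (-0.8729)·(-4) = 3.0551; e_2·w_3 = (-0.6097)·(-4) + 0.6374·(-3) + 0.4711·(-4) = -1.3580.
u_3 = w_3 − 3.0551·e_1 + 1.3580·e_2 = (-4.1613, -3.4677, -0.6935).
‖u_3‖ = 5.4610, so e_3 = (-0.7620, -0.6350, -0.1270).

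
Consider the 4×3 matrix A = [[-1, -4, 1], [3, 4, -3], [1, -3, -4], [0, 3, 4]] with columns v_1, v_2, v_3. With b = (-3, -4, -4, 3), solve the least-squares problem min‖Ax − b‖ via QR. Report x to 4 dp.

x = (-3.0572, 1.1933, -0.3654)

v_1 = (-1, 3, 1, 0); ‖v_1‖ = 3.3166, so e_1 = (-0.3015, 0.9045, 0.3015, 0.0000).
e_1·v_2 = (-0.3015)·(-4) + 0.9045·4 + 0.3015·(-3) + 0.0000·3 = 3.9196.
u_2 = v_2 − 3.9196·e_1 = (-2.8182, 0.4545, -4.1818, 3.0000).
‖u_2‖ = 5.8853, so e_2 = (-0.4789, 0.0772, -0.7106, 0.5097).
e_1·v_3 = (-0.3015)·1 + 0.9045·(-3) + 0.3015·(-4) + 0.0000·4 = -4.2212; e_2·v_3 = (-0.4789)·1 + 0.0772·(-3) + (-0.7106)·(-4) + 0.5097·4 = 4.1707.
u_3 = v_3 + 4.2212·e_1 − 4.1707·e_2 = (1.7244, 0.4961, 0.2362, 1.8740).
‖u_3‖ = 2.6053, so e_3 = (0.6619, 0.1904, 0.0907, 0.7193).
Qᵀb = (-3.9196, 5.4991, -0.9520).
Back-substitute: x_3 = -0.9520/2.6053 = -0.3654.
x_2 = (5.4991 − 4.1707·(-0.3654))/5.8853 = 1.1933.
x_1 = (-3.9196 − 3.9196·1.1933 + 4.2212·(-0.3654))/3.3166 = -3.0572.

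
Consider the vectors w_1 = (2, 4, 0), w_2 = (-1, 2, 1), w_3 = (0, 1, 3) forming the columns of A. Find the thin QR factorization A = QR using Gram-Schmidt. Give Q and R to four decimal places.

e_1 = w_1/‖w_1‖ = (2, 4, 0)/4.4721 = (0.4472, 0.8944, 0.0000).
r_{12} = e_1·w_2 = 1.3416.
u_2 = w_2 − 1.3416·e_1 = (-1.6000, 0.8000, 1.0000).
‖u_2‖ = 2.0494, so e_2 = (-0.7807, 0.3904, 0.4880).
r_{13} = e_1·w_3 = 0.8944; r_{23} = e_2·w_3 = 1.8542.
u_3 = w_3 − 0.8944·e_1 − 1.8542·e_2 = (1.0476, -0.5238, 2.0952).
‖u_3‖ = 2.4004, so e_3 = (0.4364, -0.2182, 0.8729).

Q = [[0.4472, -0.7807, 0.4364], [0.8944, 0.3904, -0.2182], [0.0000, 0.4880, 0.8729]], R = [[4.4721, 1.3416, 0.8944], [0.0000, 2.0494, 1.8542], [0.0000, 0.0000, 2.4004]]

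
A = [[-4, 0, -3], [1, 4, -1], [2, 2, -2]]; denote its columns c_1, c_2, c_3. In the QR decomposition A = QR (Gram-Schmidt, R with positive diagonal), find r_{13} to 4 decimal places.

q_1 = c_1/‖c_1‖ = (-4, 1, 2)/4.5826 = (-0.8729, 0.2182, 0.4364).
r_{13} = q_1·c_3 = 1.5275.

r_{13} = 1.5275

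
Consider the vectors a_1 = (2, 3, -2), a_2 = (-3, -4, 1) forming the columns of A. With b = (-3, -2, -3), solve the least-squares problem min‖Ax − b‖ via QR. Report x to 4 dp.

x = (2.9524, 2.8095)

a_1 = (2, 3, -2); ‖a_1‖ = 4.1231, so q_1 = (0.4851, 0.7276, -0.4851).
q_1·a_2 = 0.4851·(-3) + 0.7276·(-4) + (-0.4851)·1 = -4.8507.
u_2 = a_2 + 4.8507·q_1 = (-0.6471, -0.4706, -1.3529).
‖u_2‖ = 1.5718, so q_2 = (-0.4117, -0.2994, -0.8608).
Qᵀb = (-1.4552, 4.4160).
Back-substitute: x_2 = 4.4160/1.5718 = 2.8095.
x_1 = (-1.4552 + 4.8507·2.8095)/4.1231 = 2.9524.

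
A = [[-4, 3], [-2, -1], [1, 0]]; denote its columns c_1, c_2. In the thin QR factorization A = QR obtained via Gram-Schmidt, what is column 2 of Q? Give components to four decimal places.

q_1 = c_1/‖c_1‖ = (-4, -2, 1)/4.5826 = (-0.8729, -0.4364, 0.2182).
r_{12} = q_1·c_2 = -2.1822.
u_2 = c_2 + 2.1822·q_1 = (1.0952, -1.9524, 0.4762).
‖u_2‖ = 2.2887, so q_2 = (0.4785, -0.8531, 0.2081).

q_2 = (0.4785, -0.8531, 0.2081)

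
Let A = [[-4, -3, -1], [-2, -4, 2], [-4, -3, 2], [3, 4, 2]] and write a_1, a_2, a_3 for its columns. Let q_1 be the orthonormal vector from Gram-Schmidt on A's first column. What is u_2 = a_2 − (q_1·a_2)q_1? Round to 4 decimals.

u_2 = (0.9111, -2.0444, 0.9111, 1.0667)

a_1 = (-4, -2, -4, 3); ‖a_1‖ = 6.7082, so q_1 = (-0.5963, -0.2981, -0.5963, 0.4472).
q_1·a_2 = (-0.5963)·(-3) + (-0.2981)·(-4) + (-0.5963)·(-3) + 0.4472·4 = 6.5591.
u_2 = a_2 − 6.5591·q_1 = (0.9111, -2.0444, 0.9111, 1.0667).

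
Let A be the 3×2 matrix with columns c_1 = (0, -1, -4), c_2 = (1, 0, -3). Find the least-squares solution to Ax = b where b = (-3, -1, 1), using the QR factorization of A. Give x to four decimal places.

q_1 = c_1/‖c_1‖ = (0, -1, -4)/4.1231 = (0.0000, -0.2425, -0.9701).
r_{12} = q_1·c_2 = 2.9104.
u_2 = c_2 − 2.9104·q_1 = (1.0000, 0.7059, -0.1765).
‖u_2‖ = 1.2367, so q_2 = (0.8086, 0.5708, -0.1427).
Qᵀb = (-0.7276, -3.1393).
Back-substitute: x_2 = -3.1393/1.2367 = -2.5385.
x_1 = (-0.7276 − 2.9104·(-2.5385))/4.1231 = 1.6154.

x = (1.6154, -2.5385)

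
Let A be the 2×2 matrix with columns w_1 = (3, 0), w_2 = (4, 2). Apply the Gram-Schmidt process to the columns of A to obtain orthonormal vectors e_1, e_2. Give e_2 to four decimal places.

w_1 = (3, 0); ‖w_1‖ = 3.0000, so e_1 = (1.0000, 0.0000).
e_1·w_2 = 1.0000·4 + 0.0000·2 = 4.0000.
u_2 = w_2 − 4.0000·e_1 = (0.0000, 2.0000).
‖u_2‖ = 2.0000, so e_2 = (0.0000, 1.0000).

e_2 = (0.0000, 1.0000)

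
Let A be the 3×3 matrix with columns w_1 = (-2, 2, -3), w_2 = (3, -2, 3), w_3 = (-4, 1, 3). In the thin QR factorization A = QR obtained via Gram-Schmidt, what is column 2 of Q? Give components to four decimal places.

w_1 = (-2, 2, -3); ‖w_1‖ = 4.1231, so e_1 = (-0.4851, 0.4851, -0.7276).
e_1·w_2 = (-0.4851)·3 + 0.4851·(-2) + (-0.7276)·3 = -4.6082.
u_2 = w_2 + 4.6082·e_1 = (0.7647, 0.2353, -0.3529).
‖u_2‖ = 0.8745, so e_2 = (0.8745, 0.2691, -0.4036).

e_2 = (0.8745, 0.2691, -0.4036)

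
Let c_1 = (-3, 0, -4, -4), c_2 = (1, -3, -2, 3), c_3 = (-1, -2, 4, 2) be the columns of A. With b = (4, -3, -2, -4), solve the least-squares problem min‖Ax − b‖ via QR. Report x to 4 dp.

x = (0.0695, 0.3088, -0.5387)

c_1 = (-3, 0, -4, -4); ‖c_1‖ = 6.4031, so e_1 = (-0.4685, 0.0000, -0.6247, -0.6247).
e_1·c_2 = (-0.4685)·1 + 0.0000·(-3) + (-0.6247)·(-2) + (-0.6247)·3 = -1.0932.
u_2 = c_2 + 1.0932·e_1 = (0.4878, -3.0000, -2.6829, 2.3171).
‖u_2‖ = 4.6696, so e_2 = (0.1045, -0.6425, -0.5746, 0.4962).
e_1·c_3 = (-0.4685)·(-1) + 0.0000·(-2) + (-0.6247)·4 + (-0.6247)·2 = -3.2796; e_2·c_3 = 0.1045·(-1) + (-0.6425)·(-2) + (-0.5746)·4 + 0.4962·2 = -0.1254.
u_3 = c_3 + 3.2796·e_1 + 0.1254·e_2 = (-2.5235, -2.0805, 1.8792, 0.0134).
‖u_3‖ = 3.7720, so e_3 = (-0.6690, -0.5516, 0.4982, 0.0036).
Qᵀb = (1.8741, 1.5095, -2.0319).
Back-substitute: x_3 = -2.0319/3.7720 = -0.5387.
x_2 = (1.5095 + 0.1254·(-0.5387))/4.6696 = 0.3088.
x_1 = (1.8741 + 1.0932·0.3088 + 3.2796·(-0.5387))/6.4031 = 0.0695.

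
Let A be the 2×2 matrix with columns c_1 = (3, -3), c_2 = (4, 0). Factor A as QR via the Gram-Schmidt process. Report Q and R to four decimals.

q_1 = c_1/‖c_1‖ = (3, -3)/4.2426 = (0.7071, -0.7071).
r_{12} = q_1·c_2 = 2.8284.
u_2 = c_2 − 2.8284·q_1 = (2.0000, 2.0000).
‖u_2‖ = 2.8284, so q_2 = (0.7071, 0.7071).

Q = [[0.7071, 0.7071], [-0.7071, 0.7071]], R = [[4.2426, 2.8284], [0.0000, 2.8284]]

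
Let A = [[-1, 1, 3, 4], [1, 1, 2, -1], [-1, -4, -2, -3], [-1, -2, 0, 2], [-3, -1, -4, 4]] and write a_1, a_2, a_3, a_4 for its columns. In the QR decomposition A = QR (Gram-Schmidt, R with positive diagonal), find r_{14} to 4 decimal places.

a_1 = (-1, 1, -1, -1, -3); ‖a_1‖ = 3.6056, so e_1 = (-0.2774, 0.2774, -0.2774, -0.2774, -0.8321).
r_{14} = e_1·a_4 = -4.4376.

r_{14} = -4.4376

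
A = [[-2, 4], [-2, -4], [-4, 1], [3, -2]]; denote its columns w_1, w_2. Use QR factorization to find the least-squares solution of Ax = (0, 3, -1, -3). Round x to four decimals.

x = (-0.4255, -0.3042)

w_1 = (-2, -2, -4, 3); ‖w_1‖ = 5.7446, so q_1 = (-0.3482, -0.3482, -0.6963, 0.5222).
q_1·w_2 = (-0.3482)·4 + (-0.3482)·(-4) + (-0.6963)·1 + 0.5222·(-2) = -1.7408.
u_2 = w_2 + 1.7408·q_1 = (3.3939, -4.6061, -0.2121, -1.0909).
‖u_2‖ = 5.8284, so q_2 = (0.5823, -0.7903, -0.0364, -0.1872).
Qᵀb = (-1.9149, -1.7729).
Back-substitute: x_2 = -1.7729/5.8284 = -0.3042.
x_1 = (-1.9149 + 1.7408·(-0.3042))/5.7446 = -0.4255.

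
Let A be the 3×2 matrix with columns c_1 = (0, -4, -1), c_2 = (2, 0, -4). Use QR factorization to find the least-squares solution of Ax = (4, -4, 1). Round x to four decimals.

x = (0.8765, 0.0247)

e_1 = c_1/‖c_1‖ = (0, -4, -1)/4.1231 = (0.0000, -0.9701, -0.2425).
r_{12} = e_1·c_2 = 0.9701.
u_2 = c_2 − 0.9701·e_1 = (2.0000, 0.9412, -3.7647).
‖u_2‖ = 4.3656, so e_2 = (0.4581, 0.2156, -0.8623).
Qᵀb = (3.6380, 0.1078).
Back-substitute: x_2 = 0.1078/4.3656 = 0.0247.
x_1 = (3.6380 − 0.9701·0.0247)/4.1231 = 0.8765.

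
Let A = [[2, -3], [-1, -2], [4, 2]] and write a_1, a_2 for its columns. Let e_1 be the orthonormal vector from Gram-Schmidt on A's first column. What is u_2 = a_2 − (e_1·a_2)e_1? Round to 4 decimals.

u_2 = (-3.3810, -1.8095, 1.2381)

e_1 = a_1/‖a_1‖ = (2, -1, 4)/4.5826 = (0.4364, -0.2182, 0.8729).
r_{12} = e_1·a_2 = 0.8729.
u_2 = a_2 − 0.8729·e_1 = (-3.3810, -1.8095, 1.2381).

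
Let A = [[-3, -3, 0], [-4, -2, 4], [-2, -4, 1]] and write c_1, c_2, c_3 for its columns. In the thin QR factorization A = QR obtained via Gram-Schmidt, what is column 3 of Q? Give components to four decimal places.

q_3 = (-0.8165, 0.4082, 0.4082)

c_1 = (-3, -4, -2); ‖c_1‖ = 5.3852, so q_1 = (-0.5571, -0.7428, -0.3714).
q_1·c_2 = (-0.5571)·(-3) + (-0.7428)·(-2) + (-0.3714)·(-4) = 4.6424.
u_2 = c_2 − 4.6424·q_1 = (-0.4138, 1.4483, -2.2759).
‖u_2‖ = 2.7292, so q_2 = (-0.1516, 0.5307, -0.8339).
q_1·c_3 = (-0.5571)·0 + (-0.7428)·4 + (-0.3714)·1 = -3.3425; q_2·c_3 = (-0.1516)·0 + 0.5307·4 + (-0.8339)·1 = 1.2888.
u_3 = c_3 + 3.3425·q_1 − 1.2888·q_2 = (-1.6667, 0.8333, 0.8333).
‖u_3‖ = 2.0412, so q_3 = (-0.8165, 0.4082, 0.4082).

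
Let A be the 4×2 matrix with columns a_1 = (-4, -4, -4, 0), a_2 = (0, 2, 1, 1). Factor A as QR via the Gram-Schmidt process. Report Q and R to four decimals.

q_1 = a_1/‖a_1‖ = (-4, -4, -4, 0)/6.9282 = (-0.5774, -0.5774, -0.5774, 0.0000).
r_{12} = q_1·a_2 = -1.7321.
u_2 = a_2 + 1.7321·q_1 = (-1.0000, 1.0000, 0.0000, 1.0000).
‖u_2‖ = 1.7321, so q_2 = (-0.5774, 0.5774, 0.0000, 0.5774).

Q = [[-0.5774, -0.5774], [-0.5774, 0.5774], [-0.5774, 0.0000], [0.0000, 0.5774]], R = [[6.9282, -1.7321], [0.0000, 1.7321]]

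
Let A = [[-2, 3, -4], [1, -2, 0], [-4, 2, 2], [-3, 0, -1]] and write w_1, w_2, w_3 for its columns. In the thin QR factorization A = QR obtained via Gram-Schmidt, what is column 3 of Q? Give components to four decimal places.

e_3 = (-0.5872, -0.3035, 0.5773, -0.4794)

w_1 = (-2, 1, -4, -3); ‖w_1‖ = 5.4772, so e_1 = (-0.3651, 0.1826, -0.7303, -0.5477).
e_1·w_2 = (-0.3651)·3 + 0.1826·(-2) + (-0.7303)·2 + (-0.5477)·0 = -2.9212.
u_2 = w_2 + 2.9212·e_1 = (1.9333, -1.4667, -0.1333, -1.6000).
‖u_2‖ = 2.9098, so e_2 = (0.6644, -0.5041, -0.0458, -0.5499).
e_1·w_3 = (-0.3651)·(-4) + 0.1826·0 + (-0.7303)·2 + (-0.5477)·(-1) = 0.5477; e_2·w_3 = 0.6644·(-4) + (-0.5041)·0 + (-0.0458)·2 + (-0.5499)·(-1) = -2.1995.
u_3 = w_3 − 0.5477·e_1 + 2.1995·e_2 = (-2.3386, -1.2087, 2.2992, -1.9094).
‖u_3‖ = 3.9827, so e_3 = (-0.5872, -0.3035, 0.5773, -0.4794).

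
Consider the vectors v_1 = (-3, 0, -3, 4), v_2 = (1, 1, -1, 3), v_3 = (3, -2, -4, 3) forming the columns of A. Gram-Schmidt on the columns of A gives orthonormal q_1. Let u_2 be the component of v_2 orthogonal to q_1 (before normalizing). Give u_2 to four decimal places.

v_1 = (-3, 0, -3, 4); ‖v_1‖ = 5.8310, so q_1 = (-0.5145, 0.0000, -0.5145, 0.6860).
q_1·v_2 = (-0.5145)·1 + 0.0000·1 + (-0.5145)·(-1) + 0.6860·3 = 2.0580.
u_2 = v_2 − 2.0580·q_1 = (2.0588, 1.0000, 0.0588, 1.5882).

u_2 = (2.0588, 1.0000, 0.0588, 1.5882)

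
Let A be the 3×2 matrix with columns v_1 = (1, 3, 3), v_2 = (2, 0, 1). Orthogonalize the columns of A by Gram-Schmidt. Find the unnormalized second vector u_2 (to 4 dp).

u_2 = (1.7368, -0.7895, 0.2105)

q_1 = v_1/‖v_1‖ = (1, 3, 3)/4.3589 = (0.2294, 0.6882, 0.6882).
r_{12} = q_1·v_2 = 1.1471.
u_2 = v_2 − 1.1471·q_1 = (1.7368, -0.7895, 0.2105).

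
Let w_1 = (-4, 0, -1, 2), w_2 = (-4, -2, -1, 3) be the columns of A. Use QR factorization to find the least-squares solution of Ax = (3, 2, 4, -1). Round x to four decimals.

e_1 = w_1/‖w_1‖ = (-4, 0, -1, 2)/4.5826 = (-0.8729, 0.0000, -0.2182, 0.4364).
r_{12} = e_1·w_2 = 5.0190.
u_2 = w_2 − 5.0190·e_1 = (0.3810, -2.0000, 0.0952, 0.8095).
‖u_2‖ = 2.1931, so e_2 = (0.1737, -0.9120, 0.0434, 0.3691).
Qᵀb = (-3.9279, -1.4982).
Back-substitute: x_2 = -1.4982/2.1931 = -0.6832.
x_1 = (-3.9279 − 5.0190·(-0.6832))/4.5826 = -0.1089.

x = (-0.1089, -0.6832)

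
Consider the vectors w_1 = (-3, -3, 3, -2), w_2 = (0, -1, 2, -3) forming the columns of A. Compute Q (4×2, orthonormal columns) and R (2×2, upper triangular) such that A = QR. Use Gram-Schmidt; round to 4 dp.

Q = [[-0.5388, 0.5591], [-0.5388, 0.1739], [0.5388, 0.2112], [-0.3592, -0.7827]], R = [[5.5678, 2.6941], [0.0000, 2.5965]]

w_1 = (-3, -3, 3, -2); ‖w_1‖ = 5.5678, so e_1 = (-0.5388, -0.5388, 0.5388, -0.3592).
e_1·w_2 = (-0.5388)·0 + (-0.5388)·(-1) + 0.5388·2 + (-0.3592)·(-3) = 2.6941.
u_2 = w_2 − 2.6941·e_1 = (1.4516, 0.4516, 0.5484, -2.0323).
‖u_2‖ = 2.5965, so e_2 = (0.5591, 0.1739, 0.2112, -0.7827).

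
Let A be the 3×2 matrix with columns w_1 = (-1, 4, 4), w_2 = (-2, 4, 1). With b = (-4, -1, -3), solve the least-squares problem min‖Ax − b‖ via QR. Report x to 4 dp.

x = (-1.3110, 1.4211)

w_1 = (-1, 4, 4); ‖w_1‖ = 5.7446, so e_1 = (-0.1741, 0.6963, 0.6963).
e_1·w_2 = (-0.1741)·(-2) + 0.6963·4 + 0.6963·1 = 3.8297.
u_2 = w_2 − 3.8297·e_1 = (-1.3333, 1.3333, -1.6667).
‖u_2‖ = 2.5166, so e_2 = (-0.5298, 0.5298, -0.6623).
Qᵀb = (-2.0889, 3.5762).
Back-substitute: x_2 = 3.5762/2.5166 = 1.4211.
x_1 = (-2.0889 − 3.8297·1.4211)/5.7446 = -1.3110.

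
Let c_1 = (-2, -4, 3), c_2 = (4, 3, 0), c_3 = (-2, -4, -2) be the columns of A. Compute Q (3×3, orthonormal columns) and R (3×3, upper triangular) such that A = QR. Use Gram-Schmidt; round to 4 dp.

q_1 = c_1/‖c_1‖ = (-2, -4, 3)/5.3852 = (-0.3714, -0.7428, 0.5571).
r_{12} = q_1·c_2 = -3.7139.
u_2 = c_2 + 3.7139·q_1 = (2.6207, 0.2414, 2.0690).
‖u_2‖ = 3.3477, so q_2 = (0.7828, 0.0721, 0.6180).
r_{13} = q_1·c_3 = 2.5997; r_{23} = q_2·c_3 = -3.0902.
u_3 = c_3 − 2.5997·q_1 + 3.0902·q_2 = (1.3846, -1.8462, -1.5385).
‖u_3‖ = 2.7735, so q_3 = (0.4992, -0.6656, -0.5547).

Q = [[-0.3714, 0.7828, 0.4992], [-0.7428, 0.0721, -0.6656], [0.5571, 0.6180, -0.5547]], R = [[5.3852, -3.7139, 2.5997], [0.0000, 3.3477, -3.0902], [0.0000, 0.0000, 2.7735]]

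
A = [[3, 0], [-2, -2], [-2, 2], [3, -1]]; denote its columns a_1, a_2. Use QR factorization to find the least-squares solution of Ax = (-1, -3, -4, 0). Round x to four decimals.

x = (0.4133, -0.0844)

a_1 = (3, -2, -2, 3); ‖a_1‖ = 5.0990, so e_1 = (0.5883, -0.3922, -0.3922, 0.5883).
e_1·a_2 = 0.5883·0 + (-0.3922)·(-2) + (-0.3922)·2 + 0.5883·(-1) = -0.5883.
u_2 = a_2 + 0.5883·e_1 = (0.3462, -2.2308, 1.7692, -0.6538).
‖u_2‖ = 2.9417, so e_2 = (0.1177, -0.7583, 0.6014, -0.2223).
Qᵀb = (2.1573, -0.2484).
Back-substitute: x_2 = -0.2484/2.9417 = -0.0844.
x_1 = (2.1573 + 0.5883·(-0.0844))/5.0990 = 0.4133.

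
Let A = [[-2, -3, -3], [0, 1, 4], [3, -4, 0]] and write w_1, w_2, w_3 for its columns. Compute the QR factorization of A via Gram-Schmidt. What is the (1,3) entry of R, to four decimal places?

r_{13} = 1.6641

w_1 = (-2, 0, 3); ‖w_1‖ = 3.6056, so e_1 = (-0.5547, 0.0000, 0.8321).
r_{13} = e_1·w_3 = 1.6641.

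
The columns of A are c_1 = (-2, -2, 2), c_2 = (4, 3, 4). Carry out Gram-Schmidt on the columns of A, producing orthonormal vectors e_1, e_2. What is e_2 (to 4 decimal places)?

e_2 = (0.4867, 0.3244, 0.8111)

e_1 = c_1/‖c_1‖ = (-2, -2, 2)/3.4641 = (-0.5774, -0.5774, 0.5774).
r_{12} = e_1·c_2 = -1.7321.
u_2 = c_2 + 1.7321·e_1 = (3.0000, 2.0000, 5.0000).
‖u_2‖ = 6.1644, so e_2 = (0.4867, 0.3244, 0.8111).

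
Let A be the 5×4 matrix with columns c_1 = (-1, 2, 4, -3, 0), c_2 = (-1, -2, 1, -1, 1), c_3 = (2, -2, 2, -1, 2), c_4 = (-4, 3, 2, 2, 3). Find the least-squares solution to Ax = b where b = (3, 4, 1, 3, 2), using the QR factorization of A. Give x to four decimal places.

x = (-0.1392, -2.6076, 1.3975, 0.6348)

q_1 = c_1/‖c_1‖ = (-1, 2, 4, -3, 0)/5.4772 = (-0.1826, 0.3651, 0.7303, -0.5477, 0.0000).
r_{12} = q_1·c_2 = 0.7303.
u_2 = c_2 − 0.7303·q_1 = (-0.8667, -2.2667, 0.4667, -0.6000, 1.0000).
‖u_2‖ = 2.7325, so q_2 = (-0.3172, -0.8295, 0.1708, -0.2196, 0.3660).
r_{13} = q_1·c_3 = 0.9129; r_{23} = q_2·c_3 = 2.3178.
u_3 = c_3 − 0.9129·q_1 − 2.3178·q_2 = (2.9018, -0.4107, 0.9375, 0.0089, 1.1518).
‖u_3‖ = 3.2855, so q_3 = (0.8832, -0.1250, 0.2853, 0.0027, 0.3506).
r_{14} = q_1·c_4 = 2.1909; r_{24} = q_2·c_4 = -0.2196; r_{34} = q_3·c_4 = -2.2800.
u_4 = c_4 − 2.1909·q_1 + 0.2196·q_2 + 2.2800·q_3 = (-1.6559, 1.7328, 1.0881, 3.1580, 3.8797).
‖u_4‖ = 5.6527, so q_4 = (-0.2929, 0.3065, 0.1925, 0.5587, 0.6863).
Qᵀb = (0.0000, -4.0256, 3.1442, 3.5885).
Back-substitute: x_4 = 3.5885/5.6527 = 0.6348.
x_3 = (3.1442 + 2.2800·0.6348)/3.2855 = 1.3975.
x_2 = (-4.0256 − 2.3178·1.3975 + 0.2196·0.6348)/2.7325 = -2.6076.
x_1 = (0.0000 − 0.7303·(-2.6076) − 0.9129·1.3975 − 2.1909·0.6348)/5.4772 = -0.1392.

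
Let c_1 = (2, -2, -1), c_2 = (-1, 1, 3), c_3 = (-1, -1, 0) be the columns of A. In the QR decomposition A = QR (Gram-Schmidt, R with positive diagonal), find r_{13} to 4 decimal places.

r_{13} = 0.0000

c_1 = (2, -2, -1); ‖c_1‖ = 3.0000, so e_1 = (0.6667, -0.6667, -0.3333).
r_{13} = e_1·c_3 = 0.0000.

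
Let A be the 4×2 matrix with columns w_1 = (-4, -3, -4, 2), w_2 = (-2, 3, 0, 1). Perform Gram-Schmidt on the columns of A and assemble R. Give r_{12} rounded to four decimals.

r_{12} = 0.1491

w_1 = (-4, -3, -4, 2); ‖w_1‖ = 6.7082, so q_1 = (-0.5963, -0.4472, -0.5963, 0.2981).
r_{12} = q_1·w_2 = 0.1491.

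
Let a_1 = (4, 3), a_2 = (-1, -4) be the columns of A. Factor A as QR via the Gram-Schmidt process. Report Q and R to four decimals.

Q = [[0.8000, 0.6000], [0.6000, -0.8000]], R = [[5.0000, -3.2000], [0.0000, 2.6000]]

q_1 = a_1/‖a_1‖ = (4, 3)/5.0000 = (0.8000, 0.6000).
r_{12} = q_1·a_2 = -3.2000.
u_2 = a_2 + 3.2000·q_1 = (1.5600, -2.0800).
‖u_2‖ = 2.6000, so q_2 = (0.6000, -0.8000).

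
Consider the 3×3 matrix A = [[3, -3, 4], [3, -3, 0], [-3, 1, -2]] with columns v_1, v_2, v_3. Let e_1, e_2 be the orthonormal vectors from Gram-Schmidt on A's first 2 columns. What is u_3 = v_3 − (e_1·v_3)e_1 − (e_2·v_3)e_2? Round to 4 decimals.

v_1 = (3, 3, -3); ‖v_1‖ = 5.1962, so e_1 = (0.5774, 0.5774, -0.5774).
e_1·v_2 = 0.5774·(-3) + 0.5774·(-3) + (-0.5774)·1 = -4.0415.
u_2 = v_2 + 4.0415·e_1 = (-0.6667, -0.6667, -1.3333).
‖u_2‖ = 1.6330, so e_2 = (-0.4082, -0.4082, -0.8165).
e_1·v_3 = 0.5774·4 + 0.5774·0 + (-0.5774)·(-2) = 3.4641; e_2·v_3 = (-0.4082)·4 + (-0.4082)·0 + (-0.8165)·(-2) = 0.0000.
u_3 = v_3 − 3.4641·e_1 + 0.0000·e_2 = (2.0000, -2.0000, 0.0000).

u_3 = (2.0000, -2.0000, 0.0000)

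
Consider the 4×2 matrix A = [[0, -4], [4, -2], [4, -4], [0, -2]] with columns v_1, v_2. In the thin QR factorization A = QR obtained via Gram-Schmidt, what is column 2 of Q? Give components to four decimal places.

e_1 = v_1/‖v_1‖ = (0, 4, 4, 0)/5.6569 = (0.0000, 0.7071, 0.7071, 0.0000).
r_{12} = e_1·v_2 = -4.2426.
u_2 = v_2 + 4.2426·e_1 = (-4.0000, 1.0000, -1.0000, -2.0000).
‖u_2‖ = 4.6904, so e_2 = (-0.8528, 0.2132, -0.2132, -0.4264).

e_2 = (-0.8528, 0.2132, -0.2132, -0.4264)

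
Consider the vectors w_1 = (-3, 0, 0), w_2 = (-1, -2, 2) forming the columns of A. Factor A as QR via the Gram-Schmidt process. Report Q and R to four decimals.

Q = [[-1.0000, 0.0000], [0.0000, -0.7071], [0.0000, 0.7071]], R = [[3.0000, 1.0000], [0.0000, 2.8284]]

w_1 = (-3, 0, 0); ‖w_1‖ = 3.0000, so q_1 = (-1.0000, 0.0000, 0.0000).
q_1·w_2 = (-1.0000)·(-1) + 0.0000·(-2) + 0.0000·2 = 1.0000.
u_2 = w_2 − 1.0000·q_1 = (0.0000, -2.0000, 2.0000).
‖u_2‖ = 2.8284, so q_2 = (0.0000, -0.7071, 0.7071).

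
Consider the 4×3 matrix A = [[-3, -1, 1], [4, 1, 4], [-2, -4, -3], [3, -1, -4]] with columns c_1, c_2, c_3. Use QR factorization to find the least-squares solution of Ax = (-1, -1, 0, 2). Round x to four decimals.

x = (0.1320, 0.2609, -0.4496)

e_1 = c_1/‖c_1‖ = (-3, 4, -2, 3)/6.1644 = (-0.4867, 0.6489, -0.3244, 0.4867).
r_{12} = e_1·c_2 = 1.9467.
u_2 = c_2 − 1.9467·e_1 = (-0.0526, -0.2632, -3.3684, -1.9474).
‖u_2‖ = 3.9001, so e_2 = (-0.0135, -0.0675, -0.8637, -0.4993).
r_{13} = e_1·c_3 = 1.1355; r_{23} = e_2·c_3 = 4.3049.
u_3 = c_3 − 1.1355·e_1 − 4.3049·e_2 = (1.6107, 3.5536, 1.0865, -2.4031).
‖u_3‖ = 4.7094, so e_3 = (0.3420, 0.7546, 0.2307, -0.5103).
Qᵀb = (0.8111, -0.9177, -2.1172).
Back-substitute: x_3 = -2.1172/4.7094 = -0.4496.
x_2 = (-0.9177 − 4.3049·(-0.4496))/3.9001 = 0.2609.
x_1 = (0.8111 − 1.9467·0.2609 − 1.1355·(-0.4496))/6.1644 = 0.1320.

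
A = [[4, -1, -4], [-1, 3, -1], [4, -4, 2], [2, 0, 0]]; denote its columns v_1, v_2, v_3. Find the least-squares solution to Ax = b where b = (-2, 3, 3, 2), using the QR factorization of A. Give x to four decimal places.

e_1 = v_1/‖v_1‖ = (4, -1, 4, 2)/6.0828 = (0.6576, -0.1644, 0.6576, 0.3288).
r_{12} = e_1·v_2 = -3.7812.
u_2 = v_2 + 3.7812·e_1 = (1.4865, 2.3784, -1.5135, 1.2432).
‖u_2‖ = 3.4209, so e_2 = (0.4345, 0.6952, -0.4424, 0.3634).
r_{13} = e_1·v_3 = -1.1508; r_{23} = e_2·v_3 = -3.3182.
u_3 = v_3 + 1.1508·e_1 + 3.3182·e_2 = (-1.8014, 1.1178, 1.2887, 1.5843).
‖u_3‖ = 2.9437, so e_3 = (-0.6120, 0.3797, 0.4378, 0.5382).
Qᵀb = (0.8220, 0.6162, 4.7528).
Back-substitute: x_3 = 4.7528/2.9437 = 1.6146.
x_2 = (0.6162 + 3.3182·1.6146)/3.4209 = 1.7463.
x_1 = (0.8220 + 3.7812·1.7463 + 1.1508·1.6146)/6.0828 = 1.5261.

x = (1.5261, 1.7463, 1.6146)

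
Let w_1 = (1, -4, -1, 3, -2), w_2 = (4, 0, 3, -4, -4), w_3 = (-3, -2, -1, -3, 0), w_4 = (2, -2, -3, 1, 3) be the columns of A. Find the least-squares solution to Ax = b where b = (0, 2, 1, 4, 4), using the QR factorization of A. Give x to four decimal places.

e_1 = w_1/‖w_1‖ = (1, -4, -1, 3, -2)/5.5678 = (0.1796, -0.7184, -0.1796, 0.5388, -0.3592).
r_{12} = e_1·w_2 = -0.5388.
u_2 = w_2 + 0.5388·e_1 = (4.0968, -0.3871, 2.9032, -3.7097, -4.1935).
‖u_2‖ = 7.5306, so e_2 = (0.5440, -0.0514, 0.3855, -0.4926, -0.5569).
r_{13} = e_1·w_3 = -0.5388; r_{23} = e_2·w_3 = -0.4369.
u_3 = w_3 + 0.5388·e_1 + 0.4369·e_2 = (-2.6655, -2.4096, -0.9283, -2.9249, -0.4369).
‖u_3‖ = 4.7454, so e_3 = (-0.5617, -0.5078, -0.1956, -0.6164, -0.0921).
r_{14} = e_1·w_4 = 1.7961; r_{24} = e_2·w_4 = -2.1290; r_{34} = e_3·w_4 = -0.4135.
u_4 = w_4 − 1.7961·e_1 + 2.1290·e_2 + 0.4135·e_3 = (2.6033, -1.0291, -1.9376, -1.2714, 2.4215).
‖u_4‖ = 4.3670, so e_4 = (0.5961, -0.2357, -0.4437, -0.2911, 0.5545).
Qᵀb = (-0.8980, -3.9152, -4.0449, 0.1385).
Back-substitute: x_4 = 0.1385/4.3670 = 0.0317.
x_3 = (-4.0449 + 0.4135·0.0317)/4.7454 = -0.8496.
x_2 = (-3.9152 + 0.4369·(-0.8496) + 2.1290·0.0317)/7.5306 = -0.5602.
x_1 = (-0.8980 + 0.5388·(-0.5602) + 0.5388·(-0.8496) − 1.7961·0.0317)/5.5678 = -0.3080.

x = (-0.3080, -0.5602, -0.8496, 0.0317)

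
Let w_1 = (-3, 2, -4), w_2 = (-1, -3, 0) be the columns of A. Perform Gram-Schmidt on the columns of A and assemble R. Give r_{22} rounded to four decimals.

r_{22} = 3.1128

w_1 = (-3, 2, -4); ‖w_1‖ = 5.3852, so q_1 = (-0.5571, 0.3714, -0.7428).
q_1·w_2 = (-0.5571)·(-1) + 0.3714·(-3) + (-0.7428)·0 = -0.5571.
u_2 = w_2 + 0.5571·q_1 = (-1.3103, -2.7931, -0.4138).
r_{22} = ‖u_2‖ = 3.1128.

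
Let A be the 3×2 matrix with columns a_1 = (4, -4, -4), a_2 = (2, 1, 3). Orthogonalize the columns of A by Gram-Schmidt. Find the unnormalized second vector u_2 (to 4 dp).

q_1 = a_1/‖a_1‖ = (4, -4, -4)/6.9282 = (0.5774, -0.5774, -0.5774).
r_{12} = q_1·a_2 = -1.1547.
u_2 = a_2 + 1.1547·q_1 = (2.6667, 0.3333, 2.3333).

u_2 = (2.6667, 0.3333, 2.3333)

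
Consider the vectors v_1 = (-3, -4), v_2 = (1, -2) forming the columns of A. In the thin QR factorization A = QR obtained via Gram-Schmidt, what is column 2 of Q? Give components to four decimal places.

e_1 = v_1/‖v_1‖ = (-3, -4)/5.0000 = (-0.6000, -0.8000).
r_{12} = e_1·v_2 = 1.0000.
u_2 = v_2 − 1.0000·e_1 = (1.6000, -1.2000).
‖u_2‖ = 2.0000, so e_2 = (0.8000, -0.6000).

e_2 = (0.8000, -0.6000)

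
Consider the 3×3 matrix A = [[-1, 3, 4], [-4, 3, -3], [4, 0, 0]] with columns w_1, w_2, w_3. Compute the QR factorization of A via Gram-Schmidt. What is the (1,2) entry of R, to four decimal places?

r_{12} = -2.6112

w_1 = (-1, -4, 4); ‖w_1‖ = 5.7446, so e_1 = (-0.1741, -0.6963, 0.6963).
r_{12} = e_1·w_2 = -2.6112.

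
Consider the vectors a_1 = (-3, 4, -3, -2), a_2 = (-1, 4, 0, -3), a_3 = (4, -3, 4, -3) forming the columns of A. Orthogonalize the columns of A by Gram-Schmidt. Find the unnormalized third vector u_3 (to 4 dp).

u_3 = (0.3333, -1.6667, -1.0000, -2.3333)

a_1 = (-3, 4, -3, -2); ‖a_1‖ = 6.1644, so e_1 = (-0.4867, 0.6489, -0.4867, -0.3244).
e_1·a_2 = (-0.4867)·(-1) + 0.6489·4 + (-0.4867)·0 + (-0.3244)·(-3) = 4.0555.
u_2 = a_2 − 4.0555·e_1 = (0.9737, 1.3684, 1.9737, -1.6842).
‖u_2‖ = 3.0907, so e_2 = (0.3150, 0.4427, 0.6386, -0.5449).
e_1·a_3 = (-0.4867)·4 + 0.6489·(-3) + (-0.4867)·4 + (-0.3244)·(-3) = -4.8666; e_2·a_3 = 0.3150·4 + 0.4427·(-3) + 0.6386·4 + (-0.5449)·(-3) = 4.1210.
u_3 = a_3 + 4.8666·e_1 − 4.1210·e_2 = (0.3333, -1.6667, -1.0000, -2.3333).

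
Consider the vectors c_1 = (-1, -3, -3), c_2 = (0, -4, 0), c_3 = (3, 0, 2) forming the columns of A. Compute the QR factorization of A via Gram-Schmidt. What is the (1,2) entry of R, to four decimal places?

c_1 = (-1, -3, -3); ‖c_1‖ = 4.3589, so q_1 = (-0.2294, -0.6882, -0.6882).
r_{12} = q_1·c_2 = 2.7530.

r_{12} = 2.7530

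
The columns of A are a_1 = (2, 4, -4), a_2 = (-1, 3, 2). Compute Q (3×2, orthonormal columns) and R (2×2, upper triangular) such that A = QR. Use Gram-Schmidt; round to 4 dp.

Q = [[0.3333, -0.2981], [0.6667, 0.7454], [-0.6667, 0.5963]], R = [[6.0000, 0.3333], [0.0000, 3.7268]]

e_1 = a_1/‖a_1‖ = (2, 4, -4)/6.0000 = (0.3333, 0.6667, -0.6667).
r_{12} = e_1·a_2 = 0.3333.
u_2 = a_2 − 0.3333·e_1 = (-1.1111, 2.7778, 2.2222).
‖u_2‖ = 3.7268, so e_2 = (-0.2981, 0.7454, 0.5963).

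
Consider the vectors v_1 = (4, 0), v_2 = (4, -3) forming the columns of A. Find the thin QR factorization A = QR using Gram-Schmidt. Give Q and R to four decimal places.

Q = [[1.0000, 0.0000], [0.0000, -1.0000]], R = [[4.0000, 4.0000], [0.0000, 3.0000]]

v_1 = (4, 0); ‖v_1‖ = 4.0000, so e_1 = (1.0000, 0.0000).
e_1·v_2 = 1.0000·4 + 0.0000·(-3) = 4.0000.
u_2 = v_2 − 4.0000·e_1 = (0.0000, -3.0000).
‖u_2‖ = 3.0000, so e_2 = (0.0000, -1.0000).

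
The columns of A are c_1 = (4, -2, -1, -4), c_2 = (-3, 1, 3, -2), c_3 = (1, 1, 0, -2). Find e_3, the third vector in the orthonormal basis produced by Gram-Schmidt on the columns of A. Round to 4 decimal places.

e_3 = (0.2286, 0.9329, -0.2066, -0.1863)

e_1 = c_1/‖c_1‖ = (4, -2, -1, -4)/6.0828 = (0.6576, -0.3288, -0.1644, -0.6576).
r_{12} = e_1·c_2 = -1.4796.
u_2 = c_2 + 1.4796·e_1 = (-2.0270, 0.5135, 2.7568, -2.9730).
‖u_2‖ = 4.5619, so e_2 = (-0.4443, 0.1126, 0.6043, -0.6517).
r_{13} = e_1·c_3 = 1.6440; r_{23} = e_2·c_3 = 0.9716.
u_3 = c_3 − 1.6440·e_1 − 0.9716·e_2 = (0.3506, 1.4312, -0.3169, -0.2857).
‖u_3‖ = 1.5340, so e_3 = (0.2286, 0.9329, -0.2066, -0.1863).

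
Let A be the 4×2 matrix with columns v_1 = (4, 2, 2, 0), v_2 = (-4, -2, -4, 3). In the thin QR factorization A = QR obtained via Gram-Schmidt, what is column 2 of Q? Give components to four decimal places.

q_2 = (0.1898, 0.0949, -0.4746, 0.8542)

q_1 = v_1/‖v_1‖ = (4, 2, 2, 0)/4.8990 = (0.8165, 0.4082, 0.4082, 0.0000).
r_{12} = q_1·v_2 = -5.7155.
u_2 = v_2 + 5.7155·q_1 = (0.6667, 0.3333, -1.6667, 3.0000).
‖u_2‖ = 3.5119, so q_2 = (0.1898, 0.0949, -0.4746, 0.8542).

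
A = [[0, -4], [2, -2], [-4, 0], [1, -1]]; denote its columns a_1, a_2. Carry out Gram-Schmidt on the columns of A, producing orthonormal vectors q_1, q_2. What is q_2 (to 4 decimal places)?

q_2 = (-0.8987, -0.3424, -0.2140, -0.1712)

a_1 = (0, 2, -4, 1); ‖a_1‖ = 4.5826, so q_1 = (0.0000, 0.4364, -0.8729, 0.2182).
q_1·a_2 = 0.0000·(-4) + 0.4364·(-2) + (-0.8729)·0 + 0.2182·(-1) = -1.0911.
u_2 = a_2 + 1.0911·q_1 = (-4.0000, -1.5238, -0.9524, -0.7619).
‖u_2‖ = 4.4508, so q_2 = (-0.8987, -0.3424, -0.2140, -0.1712).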